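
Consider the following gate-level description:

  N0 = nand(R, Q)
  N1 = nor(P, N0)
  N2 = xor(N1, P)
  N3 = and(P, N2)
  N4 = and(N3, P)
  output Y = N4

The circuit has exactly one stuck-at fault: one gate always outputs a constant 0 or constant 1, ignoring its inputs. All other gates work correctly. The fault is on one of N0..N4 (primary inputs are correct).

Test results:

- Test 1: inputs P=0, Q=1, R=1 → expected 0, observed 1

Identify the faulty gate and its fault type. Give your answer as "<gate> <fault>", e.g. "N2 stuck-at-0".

N4 stuck-at-1

Fault-free values for test 1 (P=0, Q=1, R=1): N0=0, N1=1, N2=1, N3=0, N4=0, giving Y=0. Observed 1.
Test 1: faults giving observed 1 are {N4 stuck-at-1}.
Only N4 stuck-at-1 is consistent with every test.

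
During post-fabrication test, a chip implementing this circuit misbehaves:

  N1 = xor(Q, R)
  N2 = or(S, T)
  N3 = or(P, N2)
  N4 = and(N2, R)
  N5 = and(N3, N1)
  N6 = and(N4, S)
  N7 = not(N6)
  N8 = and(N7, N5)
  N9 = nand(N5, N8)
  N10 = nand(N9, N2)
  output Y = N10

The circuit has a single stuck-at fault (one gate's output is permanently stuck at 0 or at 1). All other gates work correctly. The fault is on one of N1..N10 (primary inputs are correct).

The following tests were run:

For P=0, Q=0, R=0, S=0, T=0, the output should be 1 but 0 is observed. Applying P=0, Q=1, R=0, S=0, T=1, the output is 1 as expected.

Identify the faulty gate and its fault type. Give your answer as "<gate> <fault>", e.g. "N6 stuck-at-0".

N2 stuck-at-1

Fault-free values for test 1 (P=0, Q=0, R=0, S=0, T=0): N1=0, N2=0, N3=0, N4=0, N5=0, N6=0, N7=1, N8=0, N9=1, N10=1, giving Y=1. Observed 0.
Test 1: faults giving observed 0 are {N2 stuck-at-1, N10 stuck-at-0}.
Test 2 (P=0, Q=1, R=0, S=0, T=1): fault-free N1=1, N2=1, N3=1, N4=0, N5=1, N6=0, N7=1, N8=1, N9=0, N10=1 → 1; observed 1. Eliminates N10 stuck-at-0.
Only N2 stuck-at-1 is consistent with every test.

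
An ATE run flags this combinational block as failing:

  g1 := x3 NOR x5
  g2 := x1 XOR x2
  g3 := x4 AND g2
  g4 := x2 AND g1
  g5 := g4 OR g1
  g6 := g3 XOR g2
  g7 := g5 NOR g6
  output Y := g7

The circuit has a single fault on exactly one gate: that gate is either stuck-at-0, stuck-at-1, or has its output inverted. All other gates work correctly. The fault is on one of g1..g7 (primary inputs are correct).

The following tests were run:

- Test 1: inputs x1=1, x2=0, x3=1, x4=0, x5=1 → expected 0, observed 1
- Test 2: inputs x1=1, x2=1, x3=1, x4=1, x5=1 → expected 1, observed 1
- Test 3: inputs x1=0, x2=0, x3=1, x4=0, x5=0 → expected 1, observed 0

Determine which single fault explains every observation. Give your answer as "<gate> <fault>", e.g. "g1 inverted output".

g2 inverted output

Fault-free values for test 1 (x1=1, x2=0, x3=1, x4=0, x5=1): g1=0, g2=1, g3=0, g4=0, g5=0, g6=1, g7=0, giving Y=0. Observed 1.
Test 1: faults giving observed 1 are {g2 stuck-at-0, g2 inverted output, g3 stuck-at-1, g3 inverted output, g6 stuck-at-0, g6 inverted output, g7 stuck-at-1, g7 inverted output}.
Test 2 (x1=1, x2=1, x3=1, x4=1, x5=1): fault-free g1=0, g2=0, g3=0, g4=0, g5=0, g6=0, g7=1 → 1; observed 1. Eliminates g3 stuck-at-1, g3 inverted output, g6 inverted output, g7 inverted output.
Test 3 (x1=0, x2=0, x3=1, x4=0, x5=0): fault-free g1=0, g2=0, g3=0, g4=0, g5=0, g6=0, g7=1 → 1; observed 0. Eliminates g2 stuck-at-0, g6 stuck-at-0, g7 stuck-at-1.
Only g2 inverted output is consistent with every test.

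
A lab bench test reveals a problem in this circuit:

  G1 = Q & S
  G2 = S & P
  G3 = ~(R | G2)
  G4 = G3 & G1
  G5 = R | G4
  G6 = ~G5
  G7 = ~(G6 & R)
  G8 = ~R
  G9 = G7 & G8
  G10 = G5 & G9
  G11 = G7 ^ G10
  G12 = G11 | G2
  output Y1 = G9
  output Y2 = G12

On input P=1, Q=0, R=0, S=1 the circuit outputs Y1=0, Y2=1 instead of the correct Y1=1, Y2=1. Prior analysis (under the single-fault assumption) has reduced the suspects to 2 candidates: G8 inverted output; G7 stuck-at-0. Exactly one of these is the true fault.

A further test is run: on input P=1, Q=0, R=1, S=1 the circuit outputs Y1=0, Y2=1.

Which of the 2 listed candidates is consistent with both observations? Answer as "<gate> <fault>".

Evaluate each candidate on input P=1, Q=0, R=1, S=1:
  G8 inverted output: G1=0, G2=1, G3=0, G4=0, G5=1, G6=0, G7=1, G8=1 [inverted output], G9=1, G10=1, G11=0, G12=1 → Y1=1, Y2=1 — eliminated
  G7 stuck-at-0: G1=0, G2=1, G3=0, G4=0, G5=1, G6=0, G7=0 [stuck-at-0], G8=0, G9=0, G10=0, G11=0, G12=1 → Y1=0, Y2=1 — matches
Only G7 stuck-at-0 reproduces the observed Y1=0, Y2=1.

G7 stuck-at-0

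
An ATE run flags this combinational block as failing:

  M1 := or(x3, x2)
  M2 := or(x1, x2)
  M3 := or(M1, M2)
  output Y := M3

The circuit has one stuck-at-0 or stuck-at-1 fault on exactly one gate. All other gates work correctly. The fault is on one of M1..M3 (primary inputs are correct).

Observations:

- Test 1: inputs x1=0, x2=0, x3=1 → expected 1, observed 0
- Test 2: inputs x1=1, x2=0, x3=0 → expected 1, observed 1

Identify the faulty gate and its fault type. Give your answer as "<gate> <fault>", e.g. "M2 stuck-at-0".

Fault-free values for test 1 (x1=0, x2=0, x3=1): M1=1, M2=0, M3=1, giving Y=1. Observed 0.
Test 1: faults giving observed 0 are {M1 stuck-at-0, M3 stuck-at-0}.
Test 2 (x1=1, x2=0, x3=0): fault-free M1=0, M2=1, M3=1 → 1; observed 1. Eliminates M3 stuck-at-0.
Only M1 stuck-at-0 is consistent with every test.

M1 stuck-at-0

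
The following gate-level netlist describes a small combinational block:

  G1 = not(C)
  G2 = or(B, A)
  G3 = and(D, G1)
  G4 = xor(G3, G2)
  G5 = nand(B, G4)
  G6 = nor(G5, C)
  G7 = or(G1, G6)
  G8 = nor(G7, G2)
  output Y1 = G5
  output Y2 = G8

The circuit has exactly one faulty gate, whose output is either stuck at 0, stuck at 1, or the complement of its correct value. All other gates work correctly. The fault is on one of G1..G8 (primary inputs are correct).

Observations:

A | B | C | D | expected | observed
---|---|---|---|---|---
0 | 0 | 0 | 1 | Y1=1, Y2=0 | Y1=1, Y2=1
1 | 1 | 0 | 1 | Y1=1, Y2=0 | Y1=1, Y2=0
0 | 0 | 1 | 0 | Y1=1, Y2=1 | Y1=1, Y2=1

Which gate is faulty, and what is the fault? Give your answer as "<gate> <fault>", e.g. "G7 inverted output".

G7 stuck-at-0

Fault-free values for test 1 (A=0, B=0, C=0, D=1): G1=1, G2=0, G3=1, G4=1, G5=1, G6=0, G7=1, G8=0, giving Y1=1, Y2=0. Observed Y1=1, Y2=1.
Test 1: faults giving observed Y1=1, Y2=1 are {G1 stuck-at-0, G1 inverted output, G7 stuck-at-0, G7 inverted output, G8 stuck-at-1, G8 inverted output}.
Test 2 (A=1, B=1, C=0, D=1): fault-free G1=1, G2=1, G3=1, G4=0, G5=1, G6=0, G7=1, G8=0 → Y1=1, Y2=0; observed Y1=1, Y2=0. Eliminates G1 stuck-at-0, G1 inverted output, G8 stuck-at-1, G8 inverted output.
Test 3 (A=0, B=0, C=1, D=0): fault-free G1=0, G2=0, G3=0, G4=0, G5=1, G6=0, G7=0, G8=1 → Y1=1, Y2=1; observed Y1=1, Y2=1. Eliminates G7 inverted output.
Only G7 stuck-at-0 is consistent with every test.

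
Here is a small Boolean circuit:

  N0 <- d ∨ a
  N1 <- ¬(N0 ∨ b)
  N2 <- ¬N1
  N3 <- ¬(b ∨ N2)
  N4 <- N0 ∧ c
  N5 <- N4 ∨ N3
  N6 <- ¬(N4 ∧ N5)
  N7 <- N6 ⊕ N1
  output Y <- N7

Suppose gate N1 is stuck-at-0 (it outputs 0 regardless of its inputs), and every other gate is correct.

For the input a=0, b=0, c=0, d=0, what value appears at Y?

Propagate with N1 forced: N0=0, N1=0 [stuck-at-0], N2=1, N3=0, N4=0, N5=0, N6=1, N7=1.
So Y = 1. (Without the fault it would be 0.)

1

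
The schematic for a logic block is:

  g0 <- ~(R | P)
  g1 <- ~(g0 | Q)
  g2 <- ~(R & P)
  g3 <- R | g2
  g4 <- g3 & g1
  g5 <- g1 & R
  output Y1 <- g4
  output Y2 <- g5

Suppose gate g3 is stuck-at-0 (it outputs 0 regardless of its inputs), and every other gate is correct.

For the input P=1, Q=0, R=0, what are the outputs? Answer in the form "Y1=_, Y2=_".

Y1=0, Y2=0

Propagate with g3 forced: g0=0, g1=1, g2=1, g3=0 [stuck-at-0], g4=0, g5=0.
So the outputs are Y1=0, Y2=0. (Without the fault they would be Y1=1, Y2=0.)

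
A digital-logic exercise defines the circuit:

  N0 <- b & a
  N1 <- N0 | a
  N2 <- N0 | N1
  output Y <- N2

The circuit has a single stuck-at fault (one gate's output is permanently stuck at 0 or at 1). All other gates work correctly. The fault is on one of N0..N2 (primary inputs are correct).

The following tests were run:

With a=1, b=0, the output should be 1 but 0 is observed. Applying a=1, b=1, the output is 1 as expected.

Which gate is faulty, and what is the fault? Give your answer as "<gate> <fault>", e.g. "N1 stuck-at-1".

Fault-free values for test 1 (a=1, b=0): N0=0, N1=1, N2=1, giving Y=1. Observed 0.
Test 1: faults giving observed 0 are {N1 stuck-at-0, N2 stuck-at-0}.
Test 2 (a=1, b=1): fault-free N0=1, N1=1, N2=1 → 1; observed 1. Eliminates N2 stuck-at-0.
Only N1 stuck-at-0 is consistent with every test.

N1 stuck-at-0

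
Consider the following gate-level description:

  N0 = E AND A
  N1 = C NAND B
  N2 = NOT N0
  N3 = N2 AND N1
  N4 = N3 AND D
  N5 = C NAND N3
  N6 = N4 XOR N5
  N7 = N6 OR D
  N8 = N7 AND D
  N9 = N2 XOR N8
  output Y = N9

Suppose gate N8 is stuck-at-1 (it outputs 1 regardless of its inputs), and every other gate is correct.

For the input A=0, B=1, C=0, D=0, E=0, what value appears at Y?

Propagate with N8 forced: N0=0, N1=1, N2=1, N3=1, N4=0, N5=1, N6=1, N7=1, N8=1 [stuck-at-1], N9=0.
So Y = 0. (Without the fault it would be 1.)

0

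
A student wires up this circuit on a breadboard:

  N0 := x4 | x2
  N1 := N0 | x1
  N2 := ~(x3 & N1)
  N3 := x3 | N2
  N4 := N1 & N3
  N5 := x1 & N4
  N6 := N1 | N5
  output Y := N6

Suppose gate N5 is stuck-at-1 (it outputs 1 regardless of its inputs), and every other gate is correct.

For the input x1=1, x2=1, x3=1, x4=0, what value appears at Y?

1

Propagate with N5 forced: N0=1, N1=1, N2=0, N3=1, N4=1, N5=1 [stuck-at-1], N6=1.
So Y = 1. (Same as the fault-free value — the fault is masked on this input.)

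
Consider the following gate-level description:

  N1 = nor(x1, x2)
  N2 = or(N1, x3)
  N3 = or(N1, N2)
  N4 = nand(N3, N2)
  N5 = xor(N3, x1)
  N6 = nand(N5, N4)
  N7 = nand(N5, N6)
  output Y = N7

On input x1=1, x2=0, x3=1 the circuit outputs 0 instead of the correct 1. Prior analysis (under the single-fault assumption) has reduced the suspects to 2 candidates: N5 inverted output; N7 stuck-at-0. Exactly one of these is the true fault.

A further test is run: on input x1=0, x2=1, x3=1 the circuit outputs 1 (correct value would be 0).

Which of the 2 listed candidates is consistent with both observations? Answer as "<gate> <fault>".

N5 inverted output

Evaluate each candidate on input x1=0, x2=1, x3=1:
  N5 inverted output: N1=0, N2=1, N3=1, N4=0, N5=0 [inverted output], N6=1, N7=1 → 1 — matches
  N7 stuck-at-0: N1=0, N2=1, N3=1, N4=0, N5=1, N6=1, N7=0 [stuck-at-0] → 0 — eliminated
Only N5 inverted output reproduces the observed 1.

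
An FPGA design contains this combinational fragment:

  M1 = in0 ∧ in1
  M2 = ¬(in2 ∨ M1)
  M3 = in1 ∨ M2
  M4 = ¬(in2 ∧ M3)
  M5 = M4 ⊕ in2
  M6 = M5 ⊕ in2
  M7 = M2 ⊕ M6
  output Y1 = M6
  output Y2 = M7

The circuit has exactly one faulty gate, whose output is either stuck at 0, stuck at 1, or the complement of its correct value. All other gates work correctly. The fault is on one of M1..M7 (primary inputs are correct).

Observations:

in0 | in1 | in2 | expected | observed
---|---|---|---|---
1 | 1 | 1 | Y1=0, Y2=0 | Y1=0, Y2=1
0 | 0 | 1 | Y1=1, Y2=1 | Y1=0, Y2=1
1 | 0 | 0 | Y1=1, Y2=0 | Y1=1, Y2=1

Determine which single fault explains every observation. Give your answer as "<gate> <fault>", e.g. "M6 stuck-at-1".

Fault-free values for test 1 (in0=1, in1=1, in2=1): M1=1, M2=0, M3=1, M4=0, M5=1, M6=0, M7=0, giving Y1=0, Y2=0. Observed Y1=0, Y2=1.
Test 1: faults giving observed Y1=0, Y2=1 are {M2 stuck-at-1, M2 inverted output, M7 stuck-at-1, M7 inverted output}.
Test 2 (in0=0, in1=0, in2=1): fault-free M1=0, M2=0, M3=0, M4=1, M5=0, M6=1, M7=1 → Y1=1, Y2=1; observed Y1=0, Y2=1. Eliminates M7 stuck-at-1, M7 inverted output.
Test 3 (in0=1, in1=0, in2=0): fault-free M1=0, M2=1, M3=1, M4=1, M5=1, M6=1, M7=0 → Y1=1, Y2=0; observed Y1=1, Y2=1. Eliminates M2 stuck-at-1.
Only M2 inverted output is consistent with every test.

M2 inverted output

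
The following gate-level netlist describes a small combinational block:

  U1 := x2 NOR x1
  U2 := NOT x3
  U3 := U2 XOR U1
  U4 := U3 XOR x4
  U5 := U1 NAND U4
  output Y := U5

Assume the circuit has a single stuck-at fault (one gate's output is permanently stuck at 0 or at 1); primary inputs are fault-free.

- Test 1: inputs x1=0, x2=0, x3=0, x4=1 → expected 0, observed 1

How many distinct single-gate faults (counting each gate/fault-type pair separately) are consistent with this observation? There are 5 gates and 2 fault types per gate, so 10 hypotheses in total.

Fault-free: U1=1, U2=1, U3=0, U4=1, U5=0 → 0. Observed 1.
  U1 stuck-at-0: output 1 ✓
  U1 stuck-at-1: output 0 ✗
  U2 stuck-at-0: output 1 ✓
  U2 stuck-at-1: output 0 ✗
  U3 stuck-at-0: output 0 ✗
  U3 stuck-at-1: output 1 ✓
  U4 stuck-at-0: output 1 ✓
  U4 stuck-at-1: output 0 ✗
  U5 stuck-at-0: output 0 ✗
  U5 stuck-at-1: output 1 ✓
Consistent faults: {U1 stuck-at-0, U2 stuck-at-0, U3 stuck-at-1, U4 stuck-at-0, U5 stuck-at-1} — 5 in all.

5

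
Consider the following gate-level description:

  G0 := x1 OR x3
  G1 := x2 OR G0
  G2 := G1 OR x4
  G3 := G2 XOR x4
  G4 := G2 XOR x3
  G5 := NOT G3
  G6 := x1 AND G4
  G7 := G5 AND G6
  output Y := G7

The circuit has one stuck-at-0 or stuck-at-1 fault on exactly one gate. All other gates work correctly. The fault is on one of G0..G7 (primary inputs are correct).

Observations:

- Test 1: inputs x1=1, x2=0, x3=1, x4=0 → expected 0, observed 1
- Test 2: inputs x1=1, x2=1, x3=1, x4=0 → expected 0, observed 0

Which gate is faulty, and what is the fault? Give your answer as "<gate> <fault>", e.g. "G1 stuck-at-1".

Fault-free values for test 1 (x1=1, x2=0, x3=1, x4=0): G0=1, G1=1, G2=1, G3=1, G4=0, G5=0, G6=0, G7=0, giving Y=0. Observed 1.
Test 1: faults giving observed 1 are {G0 stuck-at-0, G1 stuck-at-0, G2 stuck-at-0, G7 stuck-at-1}.
Test 2 (x1=1, x2=1, x3=1, x4=0): fault-free G0=1, G1=1, G2=1, G3=1, G4=0, G5=0, G6=0, G7=0 → 0; observed 0. Eliminates G1 stuck-at-0, G2 stuck-at-0, G7 stuck-at-1.
Only G0 stuck-at-0 is consistent with every test.

G0 stuck-at-0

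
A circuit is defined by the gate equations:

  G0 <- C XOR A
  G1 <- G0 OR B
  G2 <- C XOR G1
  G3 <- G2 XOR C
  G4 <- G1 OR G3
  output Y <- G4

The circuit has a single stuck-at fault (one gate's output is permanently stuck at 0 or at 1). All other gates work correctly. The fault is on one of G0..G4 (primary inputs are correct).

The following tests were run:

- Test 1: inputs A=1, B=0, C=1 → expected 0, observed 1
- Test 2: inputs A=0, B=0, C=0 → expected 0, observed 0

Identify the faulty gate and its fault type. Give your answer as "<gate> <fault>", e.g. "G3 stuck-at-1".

Fault-free values for test 1 (A=1, B=0, C=1): G0=0, G1=0, G2=1, G3=0, G4=0, giving Y=0. Observed 1.
Test 1: faults giving observed 1 are {G0 stuck-at-1, G1 stuck-at-1, G2 stuck-at-0, G3 stuck-at-1, G4 stuck-at-1}.
Test 2 (A=0, B=0, C=0): fault-free G0=0, G1=0, G2=0, G3=0, G4=0 → 0; observed 0. Eliminates G0 stuck-at-1, G1 stuck-at-1, G3 stuck-at-1, G4 stuck-at-1.
Only G2 stuck-at-0 is consistent with every test.

G2 stuck-at-0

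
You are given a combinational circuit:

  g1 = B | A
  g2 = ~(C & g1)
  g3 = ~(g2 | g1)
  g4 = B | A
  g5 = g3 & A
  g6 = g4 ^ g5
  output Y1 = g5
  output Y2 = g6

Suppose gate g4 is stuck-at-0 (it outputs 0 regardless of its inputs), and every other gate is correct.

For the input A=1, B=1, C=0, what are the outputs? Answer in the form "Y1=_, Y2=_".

Propagate with g4 forced: g1=1, g2=1, g3=0, g4=0 [stuck-at-0], g5=0, g6=0.
So the outputs are Y1=0, Y2=0. (Without the fault they would be Y1=0, Y2=1.)

Y1=0, Y2=0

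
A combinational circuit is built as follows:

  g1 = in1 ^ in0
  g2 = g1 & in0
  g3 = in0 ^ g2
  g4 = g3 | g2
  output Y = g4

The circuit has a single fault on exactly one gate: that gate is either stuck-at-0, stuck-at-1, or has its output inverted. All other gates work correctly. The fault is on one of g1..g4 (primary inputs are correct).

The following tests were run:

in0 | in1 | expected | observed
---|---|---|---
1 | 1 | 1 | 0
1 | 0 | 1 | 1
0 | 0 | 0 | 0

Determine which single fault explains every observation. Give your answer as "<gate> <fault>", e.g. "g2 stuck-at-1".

Fault-free values for test 1 (in0=1, in1=1): g1=0, g2=0, g3=1, g4=1, giving Y=1. Observed 0.
Test 1: faults giving observed 0 are {g3 stuck-at-0, g3 inverted output, g4 stuck-at-0, g4 inverted output}.
Test 2 (in0=1, in1=0): fault-free g1=1, g2=1, g3=0, g4=1 → 1; observed 1. Eliminates g4 stuck-at-0, g4 inverted output.
Test 3 (in0=0, in1=0): fault-free g1=0, g2=0, g3=0, g4=0 → 0; observed 0. Eliminates g3 inverted output.
Only g3 stuck-at-0 is consistent with every test.

g3 stuck-at-0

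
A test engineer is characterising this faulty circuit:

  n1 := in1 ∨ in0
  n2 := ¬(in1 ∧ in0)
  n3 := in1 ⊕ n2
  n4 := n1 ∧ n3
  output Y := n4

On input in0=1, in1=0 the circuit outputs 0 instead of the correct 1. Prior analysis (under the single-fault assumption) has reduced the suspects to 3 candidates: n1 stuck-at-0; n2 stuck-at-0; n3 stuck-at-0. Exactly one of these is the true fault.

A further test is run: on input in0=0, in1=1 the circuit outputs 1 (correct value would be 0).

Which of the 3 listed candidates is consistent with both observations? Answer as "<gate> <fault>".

Evaluate each candidate on input in0=0, in1=1:
  n1 stuck-at-0: n1=0 [stuck-at-0], n2=1, n3=0, n4=0 → 0 — eliminated
  n2 stuck-at-0: n1=1, n2=0 [stuck-at-0], n3=1, n4=1 → 1 — matches
  n3 stuck-at-0: n1=1, n2=1, n3=0 [stuck-at-0], n4=0 → 0 — eliminated
Only n2 stuck-at-0 reproduces the observed 1.

n2 stuck-at-0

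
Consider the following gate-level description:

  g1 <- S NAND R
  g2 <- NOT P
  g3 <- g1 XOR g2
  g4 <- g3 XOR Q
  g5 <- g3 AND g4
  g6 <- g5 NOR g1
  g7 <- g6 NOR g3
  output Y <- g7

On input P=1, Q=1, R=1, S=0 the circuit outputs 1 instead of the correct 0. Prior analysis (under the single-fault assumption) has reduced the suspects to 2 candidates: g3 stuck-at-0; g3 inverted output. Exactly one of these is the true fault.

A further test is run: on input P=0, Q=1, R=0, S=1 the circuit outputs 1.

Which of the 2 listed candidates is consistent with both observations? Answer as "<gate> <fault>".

Evaluate each candidate on input P=0, Q=1, R=0, S=1:
  g3 stuck-at-0: g1=1, g2=1, g3=0 [stuck-at-0], g4=1, g5=0, g6=0, g7=1 → 1 — matches
  g3 inverted output: g1=1, g2=1, g3=1 [inverted output], g4=0, g5=0, g6=0, g7=0 → 0 — eliminated
Only g3 stuck-at-0 reproduces the observed 1.

g3 stuck-at-0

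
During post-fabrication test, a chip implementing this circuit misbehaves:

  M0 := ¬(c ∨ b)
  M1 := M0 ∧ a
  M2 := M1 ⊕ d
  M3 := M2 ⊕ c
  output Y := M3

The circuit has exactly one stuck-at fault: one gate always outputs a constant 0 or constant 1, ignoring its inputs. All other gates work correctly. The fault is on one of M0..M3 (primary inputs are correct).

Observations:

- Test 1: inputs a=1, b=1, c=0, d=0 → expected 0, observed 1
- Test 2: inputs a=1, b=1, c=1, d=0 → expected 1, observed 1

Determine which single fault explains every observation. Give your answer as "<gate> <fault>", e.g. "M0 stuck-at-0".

M3 stuck-at-1

Fault-free values for test 1 (a=1, b=1, c=0, d=0): M0=0, M1=0, M2=0, M3=0, giving Y=0. Observed 1.
Test 1: faults giving observed 1 are {M0 stuck-at-1, M1 stuck-at-1, M2 stuck-at-1, M3 stuck-at-1}.
Test 2 (a=1, b=1, c=1, d=0): fault-free M0=0, M1=0, M2=0, M3=1 → 1; observed 1. Eliminates M0 stuck-at-1, M1 stuck-at-1, M2 stuck-at-1.
Only M3 stuck-at-1 is consistent with every test.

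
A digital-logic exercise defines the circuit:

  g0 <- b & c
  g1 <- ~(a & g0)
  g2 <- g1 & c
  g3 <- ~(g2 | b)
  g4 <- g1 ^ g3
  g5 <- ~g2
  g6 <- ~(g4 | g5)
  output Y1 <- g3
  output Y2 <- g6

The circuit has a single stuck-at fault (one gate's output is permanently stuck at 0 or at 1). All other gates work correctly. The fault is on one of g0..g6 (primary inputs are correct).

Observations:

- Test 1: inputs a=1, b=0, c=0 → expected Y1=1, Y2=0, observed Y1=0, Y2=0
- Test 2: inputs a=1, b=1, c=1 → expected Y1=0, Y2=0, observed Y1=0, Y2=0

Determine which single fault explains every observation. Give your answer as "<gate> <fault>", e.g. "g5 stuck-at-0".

g3 stuck-at-0

Fault-free values for test 1 (a=1, b=0, c=0): g0=0, g1=1, g2=0, g3=1, g4=0, g5=1, g6=0, giving Y1=1, Y2=0. Observed Y1=0, Y2=0.
Test 1: faults giving observed Y1=0, Y2=0 are {g2 stuck-at-1, g3 stuck-at-0}.
Test 2 (a=1, b=1, c=1): fault-free g0=1, g1=0, g2=0, g3=0, g4=0, g5=1, g6=0 → Y1=0, Y2=0; observed Y1=0, Y2=0. Eliminates g2 stuck-at-1.
Only g3 stuck-at-0 is consistent with every test.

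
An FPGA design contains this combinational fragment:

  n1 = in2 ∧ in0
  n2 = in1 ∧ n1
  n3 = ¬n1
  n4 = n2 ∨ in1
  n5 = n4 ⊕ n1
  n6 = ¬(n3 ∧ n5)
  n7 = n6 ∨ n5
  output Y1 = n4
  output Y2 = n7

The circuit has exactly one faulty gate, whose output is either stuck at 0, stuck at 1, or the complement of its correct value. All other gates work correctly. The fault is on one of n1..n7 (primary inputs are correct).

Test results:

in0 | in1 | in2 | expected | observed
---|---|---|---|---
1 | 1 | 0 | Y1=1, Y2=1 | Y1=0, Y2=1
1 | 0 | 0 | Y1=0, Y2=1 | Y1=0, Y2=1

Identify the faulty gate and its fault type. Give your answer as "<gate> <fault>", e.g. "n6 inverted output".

Fault-free values for test 1 (in0=1, in1=1, in2=0): n1=0, n2=0, n3=1, n4=1, n5=1, n6=0, n7=1, giving Y1=1, Y2=1. Observed Y1=0, Y2=1.
Test 1: faults giving observed Y1=0, Y2=1 are {n4 stuck-at-0, n4 inverted output}.
Test 2 (in0=1, in1=0, in2=0): fault-free n1=0, n2=0, n3=1, n4=0, n5=0, n6=1, n7=1 → Y1=0, Y2=1; observed Y1=0, Y2=1. Eliminates n4 inverted output.
Only n4 stuck-at-0 is consistent with every test.

n4 stuck-at-0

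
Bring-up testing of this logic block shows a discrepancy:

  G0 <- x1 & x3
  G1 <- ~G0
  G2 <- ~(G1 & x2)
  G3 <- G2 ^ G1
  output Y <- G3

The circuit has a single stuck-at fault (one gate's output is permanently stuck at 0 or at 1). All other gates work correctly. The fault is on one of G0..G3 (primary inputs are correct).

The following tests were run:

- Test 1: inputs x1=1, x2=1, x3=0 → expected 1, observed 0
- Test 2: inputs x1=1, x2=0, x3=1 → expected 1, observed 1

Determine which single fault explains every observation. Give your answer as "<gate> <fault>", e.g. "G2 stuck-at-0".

G2 stuck-at-1

Fault-free values for test 1 (x1=1, x2=1, x3=0): G0=0, G1=1, G2=0, G3=1, giving Y=1. Observed 0.
Test 1: faults giving observed 0 are {G2 stuck-at-1, G3 stuck-at-0}.
Test 2 (x1=1, x2=0, x3=1): fault-free G0=1, G1=0, G2=1, G3=1 → 1; observed 1. Eliminates G3 stuck-at-0.
Only G2 stuck-at-1 is consistent with every test.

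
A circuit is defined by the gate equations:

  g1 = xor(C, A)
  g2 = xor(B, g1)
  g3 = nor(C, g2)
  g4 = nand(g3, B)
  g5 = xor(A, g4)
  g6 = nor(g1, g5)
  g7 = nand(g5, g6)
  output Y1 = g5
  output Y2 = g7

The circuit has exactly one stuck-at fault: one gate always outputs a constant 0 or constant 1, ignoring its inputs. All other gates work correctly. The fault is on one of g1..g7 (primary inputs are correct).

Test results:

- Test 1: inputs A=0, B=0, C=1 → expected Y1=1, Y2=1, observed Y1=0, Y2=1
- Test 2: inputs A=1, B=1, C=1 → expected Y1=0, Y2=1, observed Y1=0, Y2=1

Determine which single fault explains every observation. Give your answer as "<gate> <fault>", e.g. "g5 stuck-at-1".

g5 stuck-at-0

Fault-free values for test 1 (A=0, B=0, C=1): g1=1, g2=1, g3=0, g4=1, g5=1, g6=0, g7=1, giving Y1=1, Y2=1. Observed Y1=0, Y2=1.
Test 1: faults giving observed Y1=0, Y2=1 are {g4 stuck-at-0, g5 stuck-at-0}.
Test 2 (A=1, B=1, C=1): fault-free g1=0, g2=1, g3=0, g4=1, g5=0, g6=1, g7=1 → Y1=0, Y2=1; observed Y1=0, Y2=1. Eliminates g4 stuck-at-0.
Only g5 stuck-at-0 is consistent with every test.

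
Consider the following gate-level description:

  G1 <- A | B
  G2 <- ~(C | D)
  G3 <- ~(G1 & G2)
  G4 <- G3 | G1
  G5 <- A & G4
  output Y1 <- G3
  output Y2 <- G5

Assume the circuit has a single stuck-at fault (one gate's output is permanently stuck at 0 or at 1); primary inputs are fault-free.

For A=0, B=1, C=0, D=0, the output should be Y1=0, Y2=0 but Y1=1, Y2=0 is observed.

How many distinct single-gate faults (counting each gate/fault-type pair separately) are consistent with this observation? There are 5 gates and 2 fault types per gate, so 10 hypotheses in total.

3

Fault-free: G1=1, G2=1, G3=0, G4=1, G5=0 → Y1=0, Y2=0. Observed Y1=1, Y2=0.
  G1 stuck-at-0: output Y1=1, Y2=0 ✓
  G1 stuck-at-1: output Y1=0, Y2=0 ✗
  G2 stuck-at-0: output Y1=1, Y2=0 ✓
  G2 stuck-at-1: output Y1=0, Y2=0 ✗
  G3 stuck-at-0: output Y1=0, Y2=0 ✗
  G3 stuck-at-1: output Y1=1, Y2=0 ✓
  G4 stuck-at-0: output Y1=0, Y2=0 ✗
  G4 stuck-at-1: output Y1=0, Y2=0 ✗
  G5 stuck-at-0: output Y1=0, Y2=0 ✗
  G5 stuck-at-1: output Y1=0, Y2=1 ✗
Consistent faults: {G1 stuck-at-0, G2 stuck-at-0, G3 stuck-at-1} — 3 in all.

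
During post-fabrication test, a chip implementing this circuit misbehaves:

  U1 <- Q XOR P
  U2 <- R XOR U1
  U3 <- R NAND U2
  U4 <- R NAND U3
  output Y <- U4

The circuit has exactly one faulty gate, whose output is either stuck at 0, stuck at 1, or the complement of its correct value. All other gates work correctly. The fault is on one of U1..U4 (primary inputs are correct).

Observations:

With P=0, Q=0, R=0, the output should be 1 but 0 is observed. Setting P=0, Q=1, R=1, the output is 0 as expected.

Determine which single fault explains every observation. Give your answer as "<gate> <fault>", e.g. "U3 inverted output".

Fault-free values for test 1 (P=0, Q=0, R=0): U1=0, U2=0, U3=1, U4=1, giving Y=1. Observed 0.
Test 1: faults giving observed 0 are {U4 stuck-at-0, U4 inverted output}.
Test 2 (P=0, Q=1, R=1): fault-free U1=1, U2=0, U3=1, U4=0 → 0; observed 0. Eliminates U4 inverted output.
Only U4 stuck-at-0 is consistent with every test.

U4 stuck-at-0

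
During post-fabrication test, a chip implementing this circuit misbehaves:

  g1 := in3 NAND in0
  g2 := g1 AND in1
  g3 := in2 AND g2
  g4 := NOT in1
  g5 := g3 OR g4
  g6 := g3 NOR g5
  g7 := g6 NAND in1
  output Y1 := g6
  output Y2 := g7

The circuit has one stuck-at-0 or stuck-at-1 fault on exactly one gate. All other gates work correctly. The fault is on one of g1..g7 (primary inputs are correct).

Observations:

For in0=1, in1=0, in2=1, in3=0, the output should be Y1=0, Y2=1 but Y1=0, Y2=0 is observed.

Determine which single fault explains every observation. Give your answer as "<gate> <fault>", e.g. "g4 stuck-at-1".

g7 stuck-at-0

Fault-free values for test 1 (in0=1, in1=0, in2=1, in3=0): g1=1, g2=0, g3=0, g4=1, g5=1, g6=0, g7=1, giving Y1=0, Y2=1. Observed Y1=0, Y2=0.
Test 1: faults giving observed Y1=0, Y2=0 are {g7 stuck-at-0}.
Only g7 stuck-at-0 is consistent with every test.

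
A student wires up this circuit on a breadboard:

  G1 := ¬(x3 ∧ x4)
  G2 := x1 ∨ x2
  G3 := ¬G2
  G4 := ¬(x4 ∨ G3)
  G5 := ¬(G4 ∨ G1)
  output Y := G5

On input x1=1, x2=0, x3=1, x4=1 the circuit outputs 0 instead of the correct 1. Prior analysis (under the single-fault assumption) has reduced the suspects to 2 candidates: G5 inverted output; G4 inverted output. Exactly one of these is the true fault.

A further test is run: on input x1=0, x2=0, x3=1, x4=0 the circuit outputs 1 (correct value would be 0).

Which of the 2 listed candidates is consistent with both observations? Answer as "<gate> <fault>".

G5 inverted output

Evaluate each candidate on input x1=0, x2=0, x3=1, x4=0:
  G5 inverted output: G1=1, G2=0, G3=1, G4=0, G5=1 [inverted output] → 1 — matches
  G4 inverted output: G1=1, G2=0, G3=1, G4=1 [inverted output], G5=0 → 0 — eliminated
Only G5 inverted output reproduces the observed 1.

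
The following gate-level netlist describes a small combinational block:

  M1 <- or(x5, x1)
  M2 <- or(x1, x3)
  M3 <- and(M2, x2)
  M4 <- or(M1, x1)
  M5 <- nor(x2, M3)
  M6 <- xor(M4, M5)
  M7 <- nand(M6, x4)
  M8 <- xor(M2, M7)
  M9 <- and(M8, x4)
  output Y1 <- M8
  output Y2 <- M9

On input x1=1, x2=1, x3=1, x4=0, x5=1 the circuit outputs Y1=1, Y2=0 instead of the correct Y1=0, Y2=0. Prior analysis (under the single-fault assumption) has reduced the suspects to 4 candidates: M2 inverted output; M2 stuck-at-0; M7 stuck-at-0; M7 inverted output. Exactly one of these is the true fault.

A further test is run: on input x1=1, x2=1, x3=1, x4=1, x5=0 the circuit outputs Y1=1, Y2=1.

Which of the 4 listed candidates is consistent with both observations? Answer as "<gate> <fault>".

M7 stuck-at-0

Evaluate each candidate on input x1=1, x2=1, x3=1, x4=1, x5=0:
  M2 inverted output: M1=1, M2=0 [inverted output], M3=0, M4=1, M5=0, M6=1, M7=0, M8=0, M9=0 → Y1=0, Y2=0 — eliminated
  M2 stuck-at-0: M1=1, M2=0 [stuck-at-0], M3=0, M4=1, M5=0, M6=1, M7=0, M8=0, M9=0 → Y1=0, Y2=0 — eliminated
  M7 stuck-at-0: M1=1, M2=1, M3=1, M4=1, M5=0, M6=1, M7=0 [stuck-at-0], M8=1, M9=1 → Y1=1, Y2=1 — matches
  M7 inverted output: M1=1, M2=1, M3=1, M4=1, M5=0, M6=1, M7=1 [inverted output], M8=0, M9=0 → Y1=0, Y2=0 — eliminated
Only M7 stuck-at-0 reproduces the observed Y1=1, Y2=1.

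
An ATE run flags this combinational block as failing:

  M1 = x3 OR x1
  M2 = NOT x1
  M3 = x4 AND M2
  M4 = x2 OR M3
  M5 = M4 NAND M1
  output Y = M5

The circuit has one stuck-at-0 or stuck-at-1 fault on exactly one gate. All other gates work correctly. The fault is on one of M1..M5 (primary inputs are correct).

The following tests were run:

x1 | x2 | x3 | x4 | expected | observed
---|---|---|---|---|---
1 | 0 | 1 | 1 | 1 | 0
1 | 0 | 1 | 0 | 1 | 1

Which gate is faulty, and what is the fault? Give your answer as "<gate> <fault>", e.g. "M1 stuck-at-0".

M2 stuck-at-1

Fault-free values for test 1 (x1=1, x2=0, x3=1, x4=1): M1=1, M2=0, M3=0, M4=0, M5=1, giving Y=1. Observed 0.
Test 1: faults giving observed 0 are {M2 stuck-at-1, M3 stuck-at-1, M4 stuck-at-1, M5 stuck-at-0}.
Test 2 (x1=1, x2=0, x3=1, x4=0): fault-free M1=1, M2=0, M3=0, M4=0, M5=1 → 1; observed 1. Eliminates M3 stuck-at-1, M4 stuck-at-1, M5 stuck-at-0.
Only M2 stuck-at-1 is consistent with every test.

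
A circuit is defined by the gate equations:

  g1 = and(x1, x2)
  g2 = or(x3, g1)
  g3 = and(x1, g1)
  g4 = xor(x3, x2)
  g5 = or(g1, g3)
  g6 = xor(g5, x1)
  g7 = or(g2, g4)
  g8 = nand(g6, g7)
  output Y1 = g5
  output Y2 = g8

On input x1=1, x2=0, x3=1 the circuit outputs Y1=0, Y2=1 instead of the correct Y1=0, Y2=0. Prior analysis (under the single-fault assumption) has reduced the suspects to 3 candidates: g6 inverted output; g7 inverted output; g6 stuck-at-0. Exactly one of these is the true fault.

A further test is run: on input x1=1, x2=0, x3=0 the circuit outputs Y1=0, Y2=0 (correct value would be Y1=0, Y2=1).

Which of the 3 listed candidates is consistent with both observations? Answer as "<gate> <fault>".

g7 inverted output

Evaluate each candidate on input x1=1, x2=0, x3=0:
  g6 inverted output: g1=0, g2=0, g3=0, g4=0, g5=0, g6=0 [inverted output], g7=0, g8=1 → Y1=0, Y2=1 — eliminated
  g7 inverted output: g1=0, g2=0, g3=0, g4=0, g5=0, g6=1, g7=1 [inverted output], g8=0 → Y1=0, Y2=0 — matches
  g6 stuck-at-0: g1=0, g2=0, g3=0, g4=0, g5=0, g6=0 [stuck-at-0], g7=0, g8=1 → Y1=0, Y2=1 — eliminated
Only g7 inverted output reproduces the observed Y1=0, Y2=0.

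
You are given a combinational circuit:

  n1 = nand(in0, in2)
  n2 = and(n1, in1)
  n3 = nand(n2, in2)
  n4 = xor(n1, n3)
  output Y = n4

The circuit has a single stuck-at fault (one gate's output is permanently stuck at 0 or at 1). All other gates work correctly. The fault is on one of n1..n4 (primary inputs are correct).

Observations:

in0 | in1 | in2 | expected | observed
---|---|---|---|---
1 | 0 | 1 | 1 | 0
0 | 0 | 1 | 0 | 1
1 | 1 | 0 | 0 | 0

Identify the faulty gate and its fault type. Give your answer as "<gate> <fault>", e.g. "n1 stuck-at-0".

n2 stuck-at-1

Fault-free values for test 1 (in0=1, in1=0, in2=1): n1=0, n2=0, n3=1, n4=1, giving Y=1. Observed 0.
Test 1: faults giving observed 0 are {n1 stuck-at-1, n2 stuck-at-1, n3 stuck-at-0, n4 stuck-at-0}.
Test 2 (in0=0, in1=0, in2=1): fault-free n1=1, n2=0, n3=1, n4=0 → 0; observed 1. Eliminates n1 stuck-at-1, n4 stuck-at-0.
Test 3 (in0=1, in1=1, in2=0): fault-free n1=1, n2=1, n3=1, n4=0 → 0; observed 0. Eliminates n3 stuck-at-0.
Only n2 stuck-at-1 is consistent with every test.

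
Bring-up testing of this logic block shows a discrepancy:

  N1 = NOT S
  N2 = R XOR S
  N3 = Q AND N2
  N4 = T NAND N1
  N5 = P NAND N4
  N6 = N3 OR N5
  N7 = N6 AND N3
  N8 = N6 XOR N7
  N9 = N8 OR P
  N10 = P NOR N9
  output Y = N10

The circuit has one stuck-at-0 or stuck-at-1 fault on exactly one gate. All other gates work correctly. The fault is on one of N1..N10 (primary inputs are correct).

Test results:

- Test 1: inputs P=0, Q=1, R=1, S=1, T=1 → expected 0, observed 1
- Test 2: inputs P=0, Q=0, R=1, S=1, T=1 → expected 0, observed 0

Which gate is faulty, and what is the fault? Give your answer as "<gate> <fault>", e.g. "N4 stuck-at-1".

Fault-free values for test 1 (P=0, Q=1, R=1, S=1, T=1): N1=0, N2=0, N3=0, N4=1, N5=1, N6=1, N7=0, N8=1, N9=1, N10=0, giving Y=0. Observed 1.
Test 1: faults giving observed 1 are {N2 stuck-at-1, N3 stuck-at-1, N5 stuck-at-0, N6 stuck-at-0, N7 stuck-at-1, N8 stuck-at-0, N9 stuck-at-0, N10 stuck-at-1}.
Test 2 (P=0, Q=0, R=1, S=1, T=1): fault-free N1=0, N2=0, N3=0, N4=1, N5=1, N6=1, N7=0, N8=1, N9=1, N10=0 → 0; observed 0. Eliminates N3 stuck-at-1, N5 stuck-at-0, N6 stuck-at-0, N7 stuck-at-1, N8 stuck-at-0, N9 stuck-at-0, N10 stuck-at-1.
Only N2 stuck-at-1 is consistent with every test.

N2 stuck-at-1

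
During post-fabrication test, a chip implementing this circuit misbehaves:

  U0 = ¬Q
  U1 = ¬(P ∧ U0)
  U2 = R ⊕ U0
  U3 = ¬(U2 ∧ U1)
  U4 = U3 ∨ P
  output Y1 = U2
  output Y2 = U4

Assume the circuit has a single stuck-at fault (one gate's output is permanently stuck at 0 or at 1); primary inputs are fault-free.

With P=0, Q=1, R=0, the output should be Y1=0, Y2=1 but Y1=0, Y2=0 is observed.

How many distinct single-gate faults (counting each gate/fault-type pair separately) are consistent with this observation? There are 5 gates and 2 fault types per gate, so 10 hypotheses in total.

2

Fault-free: U0=0, U1=1, U2=0, U3=1, U4=1 → Y1=0, Y2=1. Observed Y1=0, Y2=0.
  U0 stuck-at-0: output Y1=0, Y2=1 ✗
  U0 stuck-at-1: output Y1=1, Y2=0 ✗
  U1 stuck-at-0: output Y1=0, Y2=1 ✗
  U1 stuck-at-1: output Y1=0, Y2=1 ✗
  U2 stuck-at-0: output Y1=0, Y2=1 ✗
  U2 stuck-at-1: output Y1=1, Y2=0 ✗
  U3 stuck-at-0: output Y1=0, Y2=0 ✓
  U3 stuck-at-1: output Y1=0, Y2=1 ✗
  U4 stuck-at-0: output Y1=0, Y2=0 ✓
  U4 stuck-at-1: output Y1=0, Y2=1 ✗
Consistent faults: {U3 stuck-at-0, U4 stuck-at-0} — 2 in all.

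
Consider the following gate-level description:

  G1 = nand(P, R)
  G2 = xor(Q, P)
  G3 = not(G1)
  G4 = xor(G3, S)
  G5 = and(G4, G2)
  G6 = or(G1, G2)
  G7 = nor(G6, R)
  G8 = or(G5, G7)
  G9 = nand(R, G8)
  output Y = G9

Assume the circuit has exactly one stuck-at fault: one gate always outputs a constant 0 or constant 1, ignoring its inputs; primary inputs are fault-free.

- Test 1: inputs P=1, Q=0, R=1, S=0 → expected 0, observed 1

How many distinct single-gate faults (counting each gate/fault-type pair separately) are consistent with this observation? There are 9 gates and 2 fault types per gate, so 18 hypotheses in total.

7

Fault-free: G1=0, G2=1, G3=1, G4=1, G5=1, G6=1, G7=0, G8=1, G9=0 → 0. Observed 1.
  G1: stuck-at-1 ✓; others ✗
  G2: stuck-at-0 ✓; others ✗
  G3: stuck-at-0 ✓; others ✗
  G4: stuck-at-0 ✓; others ✗
  G5: stuck-at-0 ✓; others ✗
  G6: none of the 2 fault types match ✗
  G7: none of the 2 fault types match ✗
  G8: stuck-at-0 ✓; others ✗
  G9: stuck-at-1 ✓; others ✗
Consistent faults: {G1 stuck-at-1, G2 stuck-at-0, G3 stuck-at-0, G4 stuck-at-0, G5 stuck-at-0, G8 stuck-at-0, G9 stuck-at-1} — 7 in all.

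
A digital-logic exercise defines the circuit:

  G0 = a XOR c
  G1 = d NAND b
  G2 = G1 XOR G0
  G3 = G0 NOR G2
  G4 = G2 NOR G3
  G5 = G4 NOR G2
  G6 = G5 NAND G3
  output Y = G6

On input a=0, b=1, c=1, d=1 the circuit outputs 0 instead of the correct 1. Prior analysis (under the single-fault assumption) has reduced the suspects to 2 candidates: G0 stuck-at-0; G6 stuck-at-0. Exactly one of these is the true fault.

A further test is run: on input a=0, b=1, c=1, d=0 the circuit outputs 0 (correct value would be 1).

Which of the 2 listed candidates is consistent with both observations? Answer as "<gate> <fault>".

Evaluate each candidate on input a=0, b=1, c=1, d=0:
  G0 stuck-at-0: G0=0 [stuck-at-0], G1=1, G2=1, G3=0, G4=0, G5=0, G6=1 → 1 — eliminated
  G6 stuck-at-0: G0=1, G1=1, G2=0, G3=0, G4=1, G5=0, G6=0 [stuck-at-0] → 0 — matches
Only G6 stuck-at-0 reproduces the observed 0.

G6 stuck-at-0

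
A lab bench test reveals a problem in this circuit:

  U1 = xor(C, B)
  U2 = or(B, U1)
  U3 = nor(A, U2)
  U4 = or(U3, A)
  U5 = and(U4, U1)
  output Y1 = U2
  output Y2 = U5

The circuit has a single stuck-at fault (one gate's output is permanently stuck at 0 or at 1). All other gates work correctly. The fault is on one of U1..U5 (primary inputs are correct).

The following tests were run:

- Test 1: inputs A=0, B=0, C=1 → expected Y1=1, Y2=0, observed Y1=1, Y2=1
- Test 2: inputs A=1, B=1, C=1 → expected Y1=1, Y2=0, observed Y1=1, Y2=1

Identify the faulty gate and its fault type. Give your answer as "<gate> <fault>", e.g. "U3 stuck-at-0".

Fault-free values for test 1 (A=0, B=0, C=1): U1=1, U2=1, U3=0, U4=0, U5=0, giving Y1=1, Y2=0. Observed Y1=1, Y2=1.
Test 1: faults giving observed Y1=1, Y2=1 are {U3 stuck-at-1, U4 stuck-at-1, U5 stuck-at-1}.
Test 2 (A=1, B=1, C=1): fault-free U1=0, U2=1, U3=0, U4=1, U5=0 → Y1=1, Y2=0; observed Y1=1, Y2=1. Eliminates U3 stuck-at-1, U4 stuck-at-1.
Only U5 stuck-at-1 is consistent with every test.

U5 stuck-at-1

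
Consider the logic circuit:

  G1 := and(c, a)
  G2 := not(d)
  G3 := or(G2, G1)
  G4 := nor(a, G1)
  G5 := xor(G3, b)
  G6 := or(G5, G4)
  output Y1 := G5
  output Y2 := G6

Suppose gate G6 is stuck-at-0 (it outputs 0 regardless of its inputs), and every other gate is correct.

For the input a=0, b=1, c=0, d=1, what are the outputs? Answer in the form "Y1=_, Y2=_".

Y1=1, Y2=0

Propagate with G6 forced: G1=0, G2=0, G3=0, G4=1, G5=1, G6=0 [stuck-at-0].
So the outputs are Y1=1, Y2=0. (Without the fault they would be Y1=1, Y2=1.)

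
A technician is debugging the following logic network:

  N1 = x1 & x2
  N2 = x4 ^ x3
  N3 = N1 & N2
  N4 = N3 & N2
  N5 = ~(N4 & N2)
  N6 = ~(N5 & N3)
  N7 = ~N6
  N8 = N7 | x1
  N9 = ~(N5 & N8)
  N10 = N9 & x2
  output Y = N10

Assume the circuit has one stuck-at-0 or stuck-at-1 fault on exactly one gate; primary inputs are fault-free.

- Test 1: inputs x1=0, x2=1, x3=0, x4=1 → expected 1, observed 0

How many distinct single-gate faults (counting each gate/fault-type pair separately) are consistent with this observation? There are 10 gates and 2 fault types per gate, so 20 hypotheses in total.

Fault-free: N1=0, N2=1, N3=0, N4=0, N5=1, N6=1, N7=0, N8=0, N9=1, N10=1 → 1. Observed 0.
  N1: none of the 2 fault types match ✗
  N2: none of the 2 fault types match ✗
  N3: none of the 2 fault types match ✗
  N4: none of the 2 fault types match ✗
  N5: none of the 2 fault types match ✗
  N6: stuck-at-0 ✓; others ✗
  N7: stuck-at-1 ✓; others ✗
  N8: stuck-at-1 ✓; others ✗
  N9: stuck-at-0 ✓; others ✗
  N10: stuck-at-0 ✓; others ✗
Consistent faults: {N6 stuck-at-0, N7 stuck-at-1, N8 stuck-at-1, N9 stuck-at-0, N10 stuck-at-0} — 5 in all.

5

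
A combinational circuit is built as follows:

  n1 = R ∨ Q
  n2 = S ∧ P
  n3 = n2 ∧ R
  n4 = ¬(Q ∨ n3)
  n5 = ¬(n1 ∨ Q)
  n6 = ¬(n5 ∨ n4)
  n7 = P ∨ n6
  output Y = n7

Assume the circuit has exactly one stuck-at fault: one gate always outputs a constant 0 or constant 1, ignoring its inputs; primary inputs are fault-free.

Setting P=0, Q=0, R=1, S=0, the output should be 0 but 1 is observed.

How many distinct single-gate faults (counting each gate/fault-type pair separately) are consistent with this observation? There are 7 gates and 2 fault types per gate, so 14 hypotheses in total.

Fault-free: n1=1, n2=0, n3=0, n4=1, n5=0, n6=0, n7=0 → 0. Observed 1.
  n1 stuck-at-0: output 0 ✗
  n1 stuck-at-1: output 0 ✗
  n2 stuck-at-0: output 0 ✗
  n2 stuck-at-1: output 1 ✓
  n3 stuck-at-0: output 0 ✗
  n3 stuck-at-1: output 1 ✓
  n4 stuck-at-0: output 1 ✓
  n4 stuck-at-1: output 0 ✗
  n5 stuck-at-0: output 0 ✗
  n5 stuck-at-1: output 0 ✗
  n6 stuck-at-0: output 0 ✗
  n6 stuck-at-1: output 1 ✓
  n7 stuck-at-0: output 0 ✗
  n7 stuck-at-1: output 1 ✓
Consistent faults: {n2 stuck-at-1, n3 stuck-at-1, n4 stuck-at-0, n6 stuck-at-1, n7 stuck-at-1} — 5 in all.

5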